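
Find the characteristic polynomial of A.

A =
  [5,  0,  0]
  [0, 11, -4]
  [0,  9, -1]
x^3 - 15*x^2 + 75*x - 125

Expanding det(x·I − A) (e.g. by cofactor expansion or by noting that A is similar to its Jordan form J, which has the same characteristic polynomial as A) gives
  χ_A(x) = x^3 - 15*x^2 + 75*x - 125
which factors as (x - 5)^3. The eigenvalues (with algebraic multiplicities) are λ = 5 with multiplicity 3.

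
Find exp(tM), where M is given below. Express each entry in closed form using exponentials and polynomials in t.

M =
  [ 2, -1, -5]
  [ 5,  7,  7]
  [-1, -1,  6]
e^{tM} =
  [9*t^2*exp(5*t)/2 - 3*t*exp(5*t) + exp(5*t), 3*t^2*exp(5*t) - t*exp(5*t), 3*t^2*exp(5*t)/2 - 5*t*exp(5*t)]
  [-6*t^2*exp(5*t) + 5*t*exp(5*t), -4*t^2*exp(5*t) + 2*t*exp(5*t) + exp(5*t), -2*t^2*exp(5*t) + 7*t*exp(5*t)]
  [-3*t^2*exp(5*t)/2 - t*exp(5*t), -t^2*exp(5*t) - t*exp(5*t), -t^2*exp(5*t)/2 + t*exp(5*t) + exp(5*t)]

Strategy: write M = P · J · P⁻¹ where J is a Jordan canonical form, so e^{tM} = P · e^{tJ} · P⁻¹, and e^{tJ} can be computed block-by-block.

M has Jordan form
J =
  [5, 1, 0]
  [0, 5, 1]
  [0, 0, 5]
(up to reordering of blocks).

Per-block formulas:
  For a 3×3 Jordan block J_3(5): exp(t · J_3(5)) = e^(5t)·(I + t·N + (t^2/2)·N^2), where N is the 3×3 nilpotent shift.

After assembling e^{tJ} and conjugating by P, we get:

e^{tM} =
  [9*t^2*exp(5*t)/2 - 3*t*exp(5*t) + exp(5*t), 3*t^2*exp(5*t) - t*exp(5*t), 3*t^2*exp(5*t)/2 - 5*t*exp(5*t)]
  [-6*t^2*exp(5*t) + 5*t*exp(5*t), -4*t^2*exp(5*t) + 2*t*exp(5*t) + exp(5*t), -2*t^2*exp(5*t) + 7*t*exp(5*t)]
  [-3*t^2*exp(5*t)/2 - t*exp(5*t), -t^2*exp(5*t) - t*exp(5*t), -t^2*exp(5*t)/2 + t*exp(5*t) + exp(5*t)]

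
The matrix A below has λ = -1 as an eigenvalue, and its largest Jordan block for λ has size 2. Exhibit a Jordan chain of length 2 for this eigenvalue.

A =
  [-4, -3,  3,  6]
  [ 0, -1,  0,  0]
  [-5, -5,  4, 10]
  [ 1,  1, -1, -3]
A Jordan chain for λ = -1 of length 2:
v_1 = (-3, 0, -5, 1)ᵀ
v_2 = (1, 0, 0, 0)ᵀ

Let N = A − (-1)·I. We want v_2 with N^2 v_2 = 0 but N^1 v_2 ≠ 0; then v_{j-1} := N · v_j for j = 2, …, 2.

Pick v_2 = (1, 0, 0, 0)ᵀ.
Then v_1 = N · v_2 = (-3, 0, -5, 1)ᵀ.

Sanity check: (A − (-1)·I) v_1 = (0, 0, 0, 0)ᵀ = 0. ✓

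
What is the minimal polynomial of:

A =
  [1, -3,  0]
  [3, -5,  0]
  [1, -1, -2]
x^2 + 4*x + 4

The characteristic polynomial is χ_A(x) = (x + 2)^3, so the eigenvalues are known. The minimal polynomial is
  m_A(x) = Π_λ (x − λ)^{k_λ}
where k_λ is the size of the *largest* Jordan block for λ (equivalently, the smallest k with (A − λI)^k v = 0 for every generalised eigenvector v of λ).

  λ = -2: largest Jordan block has size 2, contributing (x + 2)^2

So m_A(x) = (x + 2)^2 = x^2 + 4*x + 4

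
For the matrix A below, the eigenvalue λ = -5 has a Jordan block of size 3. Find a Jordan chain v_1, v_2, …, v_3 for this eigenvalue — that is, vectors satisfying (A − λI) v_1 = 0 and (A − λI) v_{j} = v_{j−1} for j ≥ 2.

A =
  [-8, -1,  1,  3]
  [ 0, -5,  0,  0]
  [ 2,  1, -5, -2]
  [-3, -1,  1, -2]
A Jordan chain for λ = -5 of length 3:
v_1 = (2, 0, 0, 2)ᵀ
v_2 = (-3, 0, 2, -3)ᵀ
v_3 = (1, 0, 0, 0)ᵀ

Let N = A − (-5)·I. We want v_3 with N^3 v_3 = 0 but N^2 v_3 ≠ 0; then v_{j-1} := N · v_j for j = 3, …, 2.

Pick v_3 = (1, 0, 0, 0)ᵀ.
Then v_2 = N · v_3 = (-3, 0, 2, -3)ᵀ.
Then v_1 = N · v_2 = (2, 0, 0, 2)ᵀ.

Sanity check: (A − (-5)·I) v_1 = (0, 0, 0, 0)ᵀ = 0. ✓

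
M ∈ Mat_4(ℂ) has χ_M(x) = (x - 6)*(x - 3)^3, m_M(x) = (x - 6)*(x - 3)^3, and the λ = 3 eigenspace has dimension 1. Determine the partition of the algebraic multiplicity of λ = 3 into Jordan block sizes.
Block sizes for λ = 3: [3]

Step 1 — from the characteristic polynomial, algebraic multiplicity of λ = 3 is 3. From dim ker(M − (3)·I) = 1, there are exactly 1 Jordan blocks for λ = 3.
Step 2 — from the minimal polynomial, the factor (x − 3)^3 tells us the largest block for λ = 3 has size 3.
Step 3 — with total size 3, 1 blocks, and largest block 3, the block sizes (in nonincreasing order) are [3].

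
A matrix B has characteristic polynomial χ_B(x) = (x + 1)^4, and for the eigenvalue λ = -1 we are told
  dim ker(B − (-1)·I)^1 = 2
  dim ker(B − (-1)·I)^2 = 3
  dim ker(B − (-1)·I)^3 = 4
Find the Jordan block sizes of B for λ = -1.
Block sizes for λ = -1: [3, 1]

From the dimensions of kernels of powers, the number of Jordan blocks of size at least j is d_j − d_{j−1} where d_j = dim ker(N^j) (with d_0 = 0). Computing the differences gives [2, 1, 1].
The number of blocks of size exactly k is (#blocks of size ≥ k) − (#blocks of size ≥ k + 1), so the partition is: 1 block(s) of size 1, 1 block(s) of size 3.
In nonincreasing order the block sizes are [3, 1].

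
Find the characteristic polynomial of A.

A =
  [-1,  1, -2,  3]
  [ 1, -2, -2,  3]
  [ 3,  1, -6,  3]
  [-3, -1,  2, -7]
x^4 + 16*x^3 + 96*x^2 + 256*x + 256

Expanding det(x·I − A) (e.g. by cofactor expansion or by noting that A is similar to its Jordan form J, which has the same characteristic polynomial as A) gives
  χ_A(x) = x^4 + 16*x^3 + 96*x^2 + 256*x + 256
which factors as (x + 4)^4. The eigenvalues (with algebraic multiplicities) are λ = -4 with multiplicity 4.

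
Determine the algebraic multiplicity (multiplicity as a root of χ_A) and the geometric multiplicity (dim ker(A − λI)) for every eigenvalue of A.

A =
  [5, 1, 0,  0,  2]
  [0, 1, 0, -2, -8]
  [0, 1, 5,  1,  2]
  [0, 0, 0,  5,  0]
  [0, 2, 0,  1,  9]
λ = 5: alg = 5, geom = 3

Step 1 — factor the characteristic polynomial to read off the algebraic multiplicities:
  χ_A(x) = (x - 5)^5

Step 2 — compute geometric multiplicities via the rank-nullity identity g(λ) = n − rank(A − λI):
  rank(A − (5)·I) = 2, so dim ker(A − (5)·I) = n − 2 = 3

Summary:
  λ = 5: algebraic multiplicity = 5, geometric multiplicity = 3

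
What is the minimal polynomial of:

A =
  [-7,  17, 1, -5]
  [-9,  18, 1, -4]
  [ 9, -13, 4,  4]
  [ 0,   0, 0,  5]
x^3 - 15*x^2 + 75*x - 125

The characteristic polynomial is χ_A(x) = (x - 5)^4, so the eigenvalues are known. The minimal polynomial is
  m_A(x) = Π_λ (x − λ)^{k_λ}
where k_λ is the size of the *largest* Jordan block for λ (equivalently, the smallest k with (A − λI)^k v = 0 for every generalised eigenvector v of λ).

  λ = 5: largest Jordan block has size 3, contributing (x − 5)^3

So m_A(x) = (x - 5)^3 = x^3 - 15*x^2 + 75*x - 125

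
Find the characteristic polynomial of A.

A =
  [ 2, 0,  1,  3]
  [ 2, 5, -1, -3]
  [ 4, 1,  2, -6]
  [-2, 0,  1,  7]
x^4 - 16*x^3 + 96*x^2 - 256*x + 256

Expanding det(x·I − A) (e.g. by cofactor expansion or by noting that A is similar to its Jordan form J, which has the same characteristic polynomial as A) gives
  χ_A(x) = x^4 - 16*x^3 + 96*x^2 - 256*x + 256
which factors as (x - 4)^4. The eigenvalues (with algebraic multiplicities) are λ = 4 with multiplicity 4.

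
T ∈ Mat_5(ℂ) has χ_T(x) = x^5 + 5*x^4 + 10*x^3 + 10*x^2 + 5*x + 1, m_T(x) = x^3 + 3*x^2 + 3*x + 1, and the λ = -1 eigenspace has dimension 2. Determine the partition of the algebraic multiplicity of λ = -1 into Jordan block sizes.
Block sizes for λ = -1: [3, 2]

Step 1 — from the characteristic polynomial, algebraic multiplicity of λ = -1 is 5. From dim ker(T − (-1)·I) = 2, there are exactly 2 Jordan blocks for λ = -1.
Step 2 — from the minimal polynomial, the factor (x + 1)^3 tells us the largest block for λ = -1 has size 3.
Step 3 — with total size 5, 2 blocks, and largest block 3, the block sizes (in nonincreasing order) are [3, 2].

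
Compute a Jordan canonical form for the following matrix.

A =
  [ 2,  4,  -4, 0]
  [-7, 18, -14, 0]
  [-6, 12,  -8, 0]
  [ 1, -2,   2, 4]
J_2(4) ⊕ J_1(4) ⊕ J_1(4)

The characteristic polynomial is
  det(x·I − A) = x^4 - 16*x^3 + 96*x^2 - 256*x + 256 = (x - 4)^4

Eigenvalues and multiplicities (the geometric multiplicity of λ is n − rank(A − λI), which equals the number of Jordan blocks for λ):
  λ = 4: algebraic multiplicity = 4, geometric multiplicity = 3

Determining the block sizes for each eigenvalue:
  λ = 4: 3 blocks summing to 4 forces exactly one block of size 2 and the rest size 1 → block sizes [2, 1, 1]

Assembling the blocks gives a Jordan form
J =
  [4, 1, 0, 0]
  [0, 4, 0, 0]
  [0, 0, 4, 0]
  [0, 0, 0, 4]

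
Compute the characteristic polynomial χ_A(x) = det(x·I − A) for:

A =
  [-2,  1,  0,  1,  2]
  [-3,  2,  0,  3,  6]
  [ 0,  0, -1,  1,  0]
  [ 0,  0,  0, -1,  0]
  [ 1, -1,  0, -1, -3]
x^5 + 5*x^4 + 10*x^3 + 10*x^2 + 5*x + 1

Expanding det(x·I − A) (e.g. by cofactor expansion or by noting that A is similar to its Jordan form J, which has the same characteristic polynomial as A) gives
  χ_A(x) = x^5 + 5*x^4 + 10*x^3 + 10*x^2 + 5*x + 1
which factors as (x + 1)^5. The eigenvalues (with algebraic multiplicities) are λ = -1 with multiplicity 5.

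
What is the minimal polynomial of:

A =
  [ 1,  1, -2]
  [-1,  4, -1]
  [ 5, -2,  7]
x^3 - 12*x^2 + 48*x - 64

The characteristic polynomial is χ_A(x) = (x - 4)^3, so the eigenvalues are known. The minimal polynomial is
  m_A(x) = Π_λ (x − λ)^{k_λ}
where k_λ is the size of the *largest* Jordan block for λ (equivalently, the smallest k with (A − λI)^k v = 0 for every generalised eigenvector v of λ).

  λ = 4: largest Jordan block has size 3, contributing (x − 4)^3

So m_A(x) = (x - 4)^3 = x^3 - 12*x^2 + 48*x - 64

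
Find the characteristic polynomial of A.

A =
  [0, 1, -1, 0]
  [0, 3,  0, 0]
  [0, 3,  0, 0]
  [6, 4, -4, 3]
x^4 - 6*x^3 + 9*x^2

Expanding det(x·I − A) (e.g. by cofactor expansion or by noting that A is similar to its Jordan form J, which has the same characteristic polynomial as A) gives
  χ_A(x) = x^4 - 6*x^3 + 9*x^2
which factors as x^2*(x - 3)^2. The eigenvalues (with algebraic multiplicities) are λ = 0 with multiplicity 2, λ = 3 with multiplicity 2.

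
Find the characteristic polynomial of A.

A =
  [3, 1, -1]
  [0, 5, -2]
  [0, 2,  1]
x^3 - 9*x^2 + 27*x - 27

Expanding det(x·I − A) (e.g. by cofactor expansion or by noting that A is similar to its Jordan form J, which has the same characteristic polynomial as A) gives
  χ_A(x) = x^3 - 9*x^2 + 27*x - 27
which factors as (x - 3)^3. The eigenvalues (with algebraic multiplicities) are λ = 3 with multiplicity 3.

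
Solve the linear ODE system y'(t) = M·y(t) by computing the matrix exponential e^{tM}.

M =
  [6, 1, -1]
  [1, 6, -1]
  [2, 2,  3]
e^{tM} =
  [t*exp(5*t) + exp(5*t), t*exp(5*t), -t*exp(5*t)]
  [t*exp(5*t), t*exp(5*t) + exp(5*t), -t*exp(5*t)]
  [2*t*exp(5*t), 2*t*exp(5*t), -2*t*exp(5*t) + exp(5*t)]

Strategy: write M = P · J · P⁻¹ where J is a Jordan canonical form, so e^{tM} = P · e^{tJ} · P⁻¹, and e^{tJ} can be computed block-by-block.

M has Jordan form
J =
  [5, 1, 0]
  [0, 5, 0]
  [0, 0, 5]
(up to reordering of blocks).

Per-block formulas:
  For a 1×1 block at λ = 5: exp(t · [5]) = [e^(5t)].
  For a 2×2 Jordan block J_2(5): exp(t · J_2(5)) = e^(5t)·(I + t·N), where N is the 2×2 nilpotent shift.

After assembling e^{tJ} and conjugating by P, we get:

e^{tM} =
  [t*exp(5*t) + exp(5*t), t*exp(5*t), -t*exp(5*t)]
  [t*exp(5*t), t*exp(5*t) + exp(5*t), -t*exp(5*t)]
  [2*t*exp(5*t), 2*t*exp(5*t), -2*t*exp(5*t) + exp(5*t)]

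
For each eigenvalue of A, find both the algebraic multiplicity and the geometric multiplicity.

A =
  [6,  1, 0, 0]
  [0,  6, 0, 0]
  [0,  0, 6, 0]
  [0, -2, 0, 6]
λ = 6: alg = 4, geom = 3

Step 1 — factor the characteristic polynomial to read off the algebraic multiplicities:
  χ_A(x) = (x - 6)^4

Step 2 — compute geometric multiplicities via the rank-nullity identity g(λ) = n − rank(A − λI):
  rank(A − (6)·I) = 1, so dim ker(A − (6)·I) = n − 1 = 3

Summary:
  λ = 6: algebraic multiplicity = 4, geometric multiplicity = 3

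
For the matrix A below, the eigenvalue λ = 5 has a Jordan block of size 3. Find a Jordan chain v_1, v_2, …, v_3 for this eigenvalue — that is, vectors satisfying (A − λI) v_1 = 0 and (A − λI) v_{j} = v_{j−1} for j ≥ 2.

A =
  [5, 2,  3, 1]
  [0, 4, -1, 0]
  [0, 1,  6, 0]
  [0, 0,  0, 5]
A Jordan chain for λ = 5 of length 3:
v_1 = (1, 0, 0, 0)ᵀ
v_2 = (2, -1, 1, 0)ᵀ
v_3 = (0, 1, 0, 0)ᵀ

Let N = A − (5)·I. We want v_3 with N^3 v_3 = 0 but N^2 v_3 ≠ 0; then v_{j-1} := N · v_j for j = 3, …, 2.

Pick v_3 = (0, 1, 0, 0)ᵀ.
Then v_2 = N · v_3 = (2, -1, 1, 0)ᵀ.
Then v_1 = N · v_2 = (1, 0, 0, 0)ᵀ.

Sanity check: (A − (5)·I) v_1 = (0, 0, 0, 0)ᵀ = 0. ✓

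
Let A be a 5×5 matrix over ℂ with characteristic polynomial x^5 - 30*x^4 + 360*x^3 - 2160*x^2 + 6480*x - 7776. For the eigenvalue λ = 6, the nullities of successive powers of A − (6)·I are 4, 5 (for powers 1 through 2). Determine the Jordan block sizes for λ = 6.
Block sizes for λ = 6: [2, 1, 1, 1]

From the dimensions of kernels of powers, the number of Jordan blocks of size at least j is d_j − d_{j−1} where d_j = dim ker(N^j) (with d_0 = 0). Computing the differences gives [4, 1].
The number of blocks of size exactly k is (#blocks of size ≥ k) − (#blocks of size ≥ k + 1), so the partition is: 3 block(s) of size 1, 1 block(s) of size 2.
In nonincreasing order the block sizes are [2, 1, 1, 1].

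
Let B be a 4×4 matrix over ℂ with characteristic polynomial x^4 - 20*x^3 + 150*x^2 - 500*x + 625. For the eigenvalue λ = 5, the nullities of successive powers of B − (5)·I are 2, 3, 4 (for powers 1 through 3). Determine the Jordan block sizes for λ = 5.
Block sizes for λ = 5: [3, 1]

From the dimensions of kernels of powers, the number of Jordan blocks of size at least j is d_j − d_{j−1} where d_j = dim ker(N^j) (with d_0 = 0). Computing the differences gives [2, 1, 1].
The number of blocks of size exactly k is (#blocks of size ≥ k) − (#blocks of size ≥ k + 1), so the partition is: 1 block(s) of size 1, 1 block(s) of size 3.
In nonincreasing order the block sizes are [3, 1].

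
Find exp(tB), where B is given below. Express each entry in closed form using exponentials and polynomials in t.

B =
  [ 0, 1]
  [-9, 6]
e^{tB} =
  [-3*t*exp(3*t) + exp(3*t), t*exp(3*t)]
  [-9*t*exp(3*t), 3*t*exp(3*t) + exp(3*t)]

Strategy: write B = P · J · P⁻¹ where J is a Jordan canonical form, so e^{tB} = P · e^{tJ} · P⁻¹, and e^{tJ} can be computed block-by-block.

B has Jordan form
J =
  [3, 1]
  [0, 3]
(up to reordering of blocks).

Per-block formulas:
  For a 2×2 Jordan block J_2(3): exp(t · J_2(3)) = e^(3t)·(I + t·N), where N is the 2×2 nilpotent shift.

After assembling e^{tJ} and conjugating by P, we get:

e^{tB} =
  [-3*t*exp(3*t) + exp(3*t), t*exp(3*t)]
  [-9*t*exp(3*t), 3*t*exp(3*t) + exp(3*t)]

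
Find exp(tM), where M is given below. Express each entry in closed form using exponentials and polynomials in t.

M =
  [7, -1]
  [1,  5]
e^{tM} =
  [t*exp(6*t) + exp(6*t), -t*exp(6*t)]
  [t*exp(6*t), -t*exp(6*t) + exp(6*t)]

Strategy: write M = P · J · P⁻¹ where J is a Jordan canonical form, so e^{tM} = P · e^{tJ} · P⁻¹, and e^{tJ} can be computed block-by-block.

M has Jordan form
J =
  [6, 1]
  [0, 6]
(up to reordering of blocks).

Per-block formulas:
  For a 2×2 Jordan block J_2(6): exp(t · J_2(6)) = e^(6t)·(I + t·N), where N is the 2×2 nilpotent shift.

After assembling e^{tJ} and conjugating by P, we get:

e^{tM} =
  [t*exp(6*t) + exp(6*t), -t*exp(6*t)]
  [t*exp(6*t), -t*exp(6*t) + exp(6*t)]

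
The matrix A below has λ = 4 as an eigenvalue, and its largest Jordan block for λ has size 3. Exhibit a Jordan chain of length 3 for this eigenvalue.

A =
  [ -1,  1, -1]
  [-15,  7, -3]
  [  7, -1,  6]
A Jordan chain for λ = 4 of length 3:
v_1 = (3, 9, -6)ᵀ
v_2 = (-5, -15, 7)ᵀ
v_3 = (1, 0, 0)ᵀ

Let N = A − (4)·I. We want v_3 with N^3 v_3 = 0 but N^2 v_3 ≠ 0; then v_{j-1} := N · v_j for j = 3, …, 2.

Pick v_3 = (1, 0, 0)ᵀ.
Then v_2 = N · v_3 = (-5, -15, 7)ᵀ.
Then v_1 = N · v_2 = (3, 9, -6)ᵀ.

Sanity check: (A − (4)·I) v_1 = (0, 0, 0)ᵀ = 0. ✓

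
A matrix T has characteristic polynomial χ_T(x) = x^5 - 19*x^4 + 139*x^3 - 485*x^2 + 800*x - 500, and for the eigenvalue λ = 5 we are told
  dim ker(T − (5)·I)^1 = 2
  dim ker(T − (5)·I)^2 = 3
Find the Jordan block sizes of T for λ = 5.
Block sizes for λ = 5: [2, 1]

From the dimensions of kernels of powers, the number of Jordan blocks of size at least j is d_j − d_{j−1} where d_j = dim ker(N^j) (with d_0 = 0). Computing the differences gives [2, 1].
The number of blocks of size exactly k is (#blocks of size ≥ k) − (#blocks of size ≥ k + 1), so the partition is: 1 block(s) of size 1, 1 block(s) of size 2.
In nonincreasing order the block sizes are [2, 1].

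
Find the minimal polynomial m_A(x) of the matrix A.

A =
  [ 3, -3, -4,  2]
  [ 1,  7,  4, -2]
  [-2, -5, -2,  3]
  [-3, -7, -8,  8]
x^2 - 8*x + 16

The characteristic polynomial is χ_A(x) = (x - 4)^4, so the eigenvalues are known. The minimal polynomial is
  m_A(x) = Π_λ (x − λ)^{k_λ}
where k_λ is the size of the *largest* Jordan block for λ (equivalently, the smallest k with (A − λI)^k v = 0 for every generalised eigenvector v of λ).

  λ = 4: largest Jordan block has size 2, contributing (x − 4)^2

So m_A(x) = (x - 4)^2 = x^2 - 8*x + 16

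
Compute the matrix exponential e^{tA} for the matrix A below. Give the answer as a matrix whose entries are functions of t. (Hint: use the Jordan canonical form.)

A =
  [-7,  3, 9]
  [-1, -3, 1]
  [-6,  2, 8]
e^{tA} =
  [3*t*exp(-2*t) - 2*exp(2*t) + 3*exp(-2*t), 3*t*exp(-2*t), -3*t*exp(-2*t) + 3*exp(2*t) - 3*exp(-2*t)]
  [-t*exp(-2*t), -t*exp(-2*t) + exp(-2*t), t*exp(-2*t)]
  [2*t*exp(-2*t) - 2*exp(2*t) + 2*exp(-2*t), 2*t*exp(-2*t), -2*t*exp(-2*t) + 3*exp(2*t) - 2*exp(-2*t)]

Strategy: write A = P · J · P⁻¹ where J is a Jordan canonical form, so e^{tA} = P · e^{tJ} · P⁻¹, and e^{tJ} can be computed block-by-block.

A has Jordan form
J =
  [-2,  1, 0]
  [ 0, -2, 0]
  [ 0,  0, 2]
(up to reordering of blocks).

Per-block formulas:
  For a 2×2 Jordan block J_2(-2): exp(t · J_2(-2)) = e^(-2t)·(I + t·N), where N is the 2×2 nilpotent shift.
  For a 1×1 block at λ = 2: exp(t · [2]) = [e^(2t)].

After assembling e^{tJ} and conjugating by P, we get:

e^{tA} =
  [3*t*exp(-2*t) - 2*exp(2*t) + 3*exp(-2*t), 3*t*exp(-2*t), -3*t*exp(-2*t) + 3*exp(2*t) - 3*exp(-2*t)]
  [-t*exp(-2*t), -t*exp(-2*t) + exp(-2*t), t*exp(-2*t)]
  [2*t*exp(-2*t) - 2*exp(2*t) + 2*exp(-2*t), 2*t*exp(-2*t), -2*t*exp(-2*t) + 3*exp(2*t) - 2*exp(-2*t)]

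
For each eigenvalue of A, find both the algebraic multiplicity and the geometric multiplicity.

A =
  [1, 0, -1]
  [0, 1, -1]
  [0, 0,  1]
λ = 1: alg = 3, geom = 2

Step 1 — factor the characteristic polynomial to read off the algebraic multiplicities:
  χ_A(x) = (x - 1)^3

Step 2 — compute geometric multiplicities via the rank-nullity identity g(λ) = n − rank(A − λI):
  rank(A − (1)·I) = 1, so dim ker(A − (1)·I) = n − 1 = 2

Summary:
  λ = 1: algebraic multiplicity = 3, geometric multiplicity = 2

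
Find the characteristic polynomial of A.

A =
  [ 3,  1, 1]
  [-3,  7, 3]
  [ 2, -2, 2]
x^3 - 12*x^2 + 48*x - 64

Expanding det(x·I − A) (e.g. by cofactor expansion or by noting that A is similar to its Jordan form J, which has the same characteristic polynomial as A) gives
  χ_A(x) = x^3 - 12*x^2 + 48*x - 64
which factors as (x - 4)^3. The eigenvalues (with algebraic multiplicities) are λ = 4 with multiplicity 3.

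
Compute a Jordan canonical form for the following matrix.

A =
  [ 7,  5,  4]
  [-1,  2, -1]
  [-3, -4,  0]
J_3(3)

The characteristic polynomial is
  det(x·I − A) = x^3 - 9*x^2 + 27*x - 27 = (x - 3)^3

Eigenvalues and multiplicities (the geometric multiplicity of λ is n − rank(A − λI), which equals the number of Jordan blocks for λ):
  λ = 3: algebraic multiplicity = 3, geometric multiplicity = 1

Determining the block sizes for each eigenvalue:
  λ = 3: one block (gm = 1), so the single block has size am = 3 → block sizes [3]

Assembling the blocks gives a Jordan form
J =
  [3, 1, 0]
  [0, 3, 1]
  [0, 0, 3]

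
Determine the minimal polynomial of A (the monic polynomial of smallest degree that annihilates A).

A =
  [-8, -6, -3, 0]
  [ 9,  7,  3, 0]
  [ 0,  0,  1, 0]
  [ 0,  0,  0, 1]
x^2 + x - 2

The characteristic polynomial is χ_A(x) = (x - 1)^3*(x + 2), so the eigenvalues are known. The minimal polynomial is
  m_A(x) = Π_λ (x − λ)^{k_λ}
where k_λ is the size of the *largest* Jordan block for λ (equivalently, the smallest k with (A − λI)^k v = 0 for every generalised eigenvector v of λ).

  λ = -2: largest Jordan block has size 1, contributing (x + 2)
  λ = 1: largest Jordan block has size 1, contributing (x − 1)

So m_A(x) = (x - 1)*(x + 2) = x^2 + x - 2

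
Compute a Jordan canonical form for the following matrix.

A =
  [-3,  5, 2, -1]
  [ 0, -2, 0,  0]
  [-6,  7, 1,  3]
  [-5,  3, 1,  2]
J_2(-2) ⊕ J_2(1)

The characteristic polynomial is
  det(x·I − A) = x^4 + 2*x^3 - 3*x^2 - 4*x + 4 = (x - 1)^2*(x + 2)^2

Eigenvalues and multiplicities (the geometric multiplicity of λ is n − rank(A − λI), which equals the number of Jordan blocks for λ):
  λ = -2: algebraic multiplicity = 2, geometric multiplicity = 1
  λ = 1: algebraic multiplicity = 2, geometric multiplicity = 1

Determining the block sizes for each eigenvalue:
  λ = -2: one block (gm = 1), so the single block has size am = 2 → block sizes [2]
  λ = 1: one block (gm = 1), so the single block has size am = 2 → block sizes [2]

Assembling the blocks gives a Jordan form
J =
  [-2,  1, 0, 0]
  [ 0, -2, 0, 0]
  [ 0,  0, 1, 1]
  [ 0,  0, 0, 1]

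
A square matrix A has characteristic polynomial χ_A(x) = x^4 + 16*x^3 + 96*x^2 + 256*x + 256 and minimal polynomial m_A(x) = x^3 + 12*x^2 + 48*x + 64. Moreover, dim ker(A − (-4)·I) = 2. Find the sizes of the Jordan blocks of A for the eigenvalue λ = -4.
Block sizes for λ = -4: [3, 1]

Step 1 — from the characteristic polynomial, algebraic multiplicity of λ = -4 is 4. From dim ker(A − (-4)·I) = 2, there are exactly 2 Jordan blocks for λ = -4.
Step 2 — from the minimal polynomial, the factor (x + 4)^3 tells us the largest block for λ = -4 has size 3.
Step 3 — with total size 4, 2 blocks, and largest block 3, the block sizes (in nonincreasing order) are [3, 1].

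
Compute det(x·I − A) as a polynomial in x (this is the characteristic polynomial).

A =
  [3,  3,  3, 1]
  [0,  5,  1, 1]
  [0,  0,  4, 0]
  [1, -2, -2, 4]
x^4 - 16*x^3 + 96*x^2 - 256*x + 256

Expanding det(x·I − A) (e.g. by cofactor expansion or by noting that A is similar to its Jordan form J, which has the same characteristic polynomial as A) gives
  χ_A(x) = x^4 - 16*x^3 + 96*x^2 - 256*x + 256
which factors as (x - 4)^4. The eigenvalues (with algebraic multiplicities) are λ = 4 with multiplicity 4.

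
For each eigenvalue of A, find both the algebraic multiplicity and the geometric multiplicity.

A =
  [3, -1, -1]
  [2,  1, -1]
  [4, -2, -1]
λ = 1: alg = 3, geom = 1

Step 1 — factor the characteristic polynomial to read off the algebraic multiplicities:
  χ_A(x) = (x - 1)^3

Step 2 — compute geometric multiplicities via the rank-nullity identity g(λ) = n − rank(A − λI):
  rank(A − (1)·I) = 2, so dim ker(A − (1)·I) = n − 2 = 1

Summary:
  λ = 1: algebraic multiplicity = 3, geometric multiplicity = 1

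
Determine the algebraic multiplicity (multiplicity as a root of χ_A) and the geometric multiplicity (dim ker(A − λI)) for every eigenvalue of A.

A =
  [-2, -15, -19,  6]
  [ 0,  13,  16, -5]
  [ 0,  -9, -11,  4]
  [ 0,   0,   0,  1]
λ = -2: alg = 1, geom = 1; λ = 1: alg = 3, geom = 1

Step 1 — factor the characteristic polynomial to read off the algebraic multiplicities:
  χ_A(x) = (x - 1)^3*(x + 2)

Step 2 — compute geometric multiplicities via the rank-nullity identity g(λ) = n − rank(A − λI):
  rank(A − (-2)·I) = 3, so dim ker(A − (-2)·I) = n − 3 = 1
  rank(A − (1)·I) = 3, so dim ker(A − (1)·I) = n − 3 = 1

Summary:
  λ = -2: algebraic multiplicity = 1, geometric multiplicity = 1
  λ = 1: algebraic multiplicity = 3, geometric multiplicity = 1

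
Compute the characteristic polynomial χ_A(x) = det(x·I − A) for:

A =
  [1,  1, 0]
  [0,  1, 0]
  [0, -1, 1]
x^3 - 3*x^2 + 3*x - 1

Expanding det(x·I − A) (e.g. by cofactor expansion or by noting that A is similar to its Jordan form J, which has the same characteristic polynomial as A) gives
  χ_A(x) = x^3 - 3*x^2 + 3*x - 1
which factors as (x - 1)^3. The eigenvalues (with algebraic multiplicities) are λ = 1 with multiplicity 3.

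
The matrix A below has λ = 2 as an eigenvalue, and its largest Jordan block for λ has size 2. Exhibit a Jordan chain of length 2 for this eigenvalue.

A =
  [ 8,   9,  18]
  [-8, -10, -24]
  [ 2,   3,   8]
A Jordan chain for λ = 2 of length 2:
v_1 = (6, -8, 2)ᵀ
v_2 = (1, 0, 0)ᵀ

Let N = A − (2)·I. We want v_2 with N^2 v_2 = 0 but N^1 v_2 ≠ 0; then v_{j-1} := N · v_j for j = 2, …, 2.

Pick v_2 = (1, 0, 0)ᵀ.
Then v_1 = N · v_2 = (6, -8, 2)ᵀ.

Sanity check: (A − (2)·I) v_1 = (0, 0, 0)ᵀ = 0. ✓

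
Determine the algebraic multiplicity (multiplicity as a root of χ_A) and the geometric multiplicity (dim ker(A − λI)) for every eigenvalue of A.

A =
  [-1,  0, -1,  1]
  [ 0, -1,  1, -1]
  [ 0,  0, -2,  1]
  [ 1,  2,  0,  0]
λ = -1: alg = 4, geom = 2

Step 1 — factor the characteristic polynomial to read off the algebraic multiplicities:
  χ_A(x) = (x + 1)^4

Step 2 — compute geometric multiplicities via the rank-nullity identity g(λ) = n − rank(A − λI):
  rank(A − (-1)·I) = 2, so dim ker(A − (-1)·I) = n − 2 = 2

Summary:
  λ = -1: algebraic multiplicity = 4, geometric multiplicity = 2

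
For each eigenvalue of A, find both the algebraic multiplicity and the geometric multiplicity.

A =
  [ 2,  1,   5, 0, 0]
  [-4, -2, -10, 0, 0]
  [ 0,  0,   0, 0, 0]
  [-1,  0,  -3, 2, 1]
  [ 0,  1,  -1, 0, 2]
λ = 0: alg = 3, geom = 2; λ = 2: alg = 2, geom = 1

Step 1 — factor the characteristic polynomial to read off the algebraic multiplicities:
  χ_A(x) = x^3*(x - 2)^2

Step 2 — compute geometric multiplicities via the rank-nullity identity g(λ) = n − rank(A − λI):
  rank(A − (0)·I) = 3, so dim ker(A − (0)·I) = n − 3 = 2
  rank(A − (2)·I) = 4, so dim ker(A − (2)·I) = n − 4 = 1

Summary:
  λ = 0: algebraic multiplicity = 3, geometric multiplicity = 2
  λ = 2: algebraic multiplicity = 2, geometric multiplicity = 1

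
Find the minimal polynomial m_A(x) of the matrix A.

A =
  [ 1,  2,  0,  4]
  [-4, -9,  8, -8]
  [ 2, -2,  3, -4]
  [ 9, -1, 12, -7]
x^3 + 7*x^2 - 5*x - 75

The characteristic polynomial is χ_A(x) = (x - 3)*(x + 5)^3, so the eigenvalues are known. The minimal polynomial is
  m_A(x) = Π_λ (x − λ)^{k_λ}
where k_λ is the size of the *largest* Jordan block for λ (equivalently, the smallest k with (A − λI)^k v = 0 for every generalised eigenvector v of λ).

  λ = -5: largest Jordan block has size 2, contributing (x + 5)^2
  λ = 3: largest Jordan block has size 1, contributing (x − 3)

So m_A(x) = (x - 3)*(x + 5)^2 = x^3 + 7*x^2 - 5*x - 75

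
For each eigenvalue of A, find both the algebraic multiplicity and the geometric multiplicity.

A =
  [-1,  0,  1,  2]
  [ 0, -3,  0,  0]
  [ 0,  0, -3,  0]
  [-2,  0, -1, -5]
λ = -3: alg = 4, geom = 3

Step 1 — factor the characteristic polynomial to read off the algebraic multiplicities:
  χ_A(x) = (x + 3)^4

Step 2 — compute geometric multiplicities via the rank-nullity identity g(λ) = n − rank(A − λI):
  rank(A − (-3)·I) = 1, so dim ker(A − (-3)·I) = n − 1 = 3

Summary:
  λ = -3: algebraic multiplicity = 4, geometric multiplicity = 3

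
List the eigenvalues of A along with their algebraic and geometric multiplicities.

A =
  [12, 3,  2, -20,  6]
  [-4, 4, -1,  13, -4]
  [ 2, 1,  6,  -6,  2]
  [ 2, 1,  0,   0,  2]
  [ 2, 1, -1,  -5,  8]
λ = 6: alg = 5, geom = 3

Step 1 — factor the characteristic polynomial to read off the algebraic multiplicities:
  χ_A(x) = (x - 6)^5

Step 2 — compute geometric multiplicities via the rank-nullity identity g(λ) = n − rank(A − λI):
  rank(A − (6)·I) = 2, so dim ker(A − (6)·I) = n − 2 = 3

Summary:
  λ = 6: algebraic multiplicity = 5, geometric multiplicity = 3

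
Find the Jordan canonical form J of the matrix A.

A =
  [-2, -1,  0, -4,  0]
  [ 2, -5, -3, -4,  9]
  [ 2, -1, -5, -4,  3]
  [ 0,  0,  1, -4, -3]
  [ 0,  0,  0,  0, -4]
J_3(-4) ⊕ J_1(-4) ⊕ J_1(-4)

The characteristic polynomial is
  det(x·I − A) = x^5 + 20*x^4 + 160*x^3 + 640*x^2 + 1280*x + 1024 = (x + 4)^5

Eigenvalues and multiplicities (the geometric multiplicity of λ is n − rank(A − λI), which equals the number of Jordan blocks for λ):
  λ = -4: algebraic multiplicity = 5, geometric multiplicity = 3

Determining the block sizes for each eigenvalue:
  λ = -4: with am = 5 and gm = 3, the partition is not yet determined (e.g. several partitions of 5 into 3 parts exist). Let N = A − (-4)·I. Computing rank(N^1) = 2, rank(N^2) = 1, rank(N^3) = 0; the number of blocks of size ≥ j is rank(N^{j−1}) − rank(N^j), giving [3, 1, 1]. So we have 1 block(s) of size 3, 2 block(s) of size 1 → block sizes [3, 1, 1]

Assembling the blocks gives a Jordan form
J =
  [-4,  1,  0,  0,  0]
  [ 0, -4,  1,  0,  0]
  [ 0,  0, -4,  0,  0]
  [ 0,  0,  0, -4,  0]
  [ 0,  0,  0,  0, -4]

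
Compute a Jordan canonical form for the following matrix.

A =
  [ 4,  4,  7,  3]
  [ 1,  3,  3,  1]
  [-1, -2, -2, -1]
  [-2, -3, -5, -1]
J_3(1) ⊕ J_1(1)

The characteristic polynomial is
  det(x·I − A) = x^4 - 4*x^3 + 6*x^2 - 4*x + 1 = (x - 1)^4

Eigenvalues and multiplicities (the geometric multiplicity of λ is n − rank(A − λI), which equals the number of Jordan blocks for λ):
  λ = 1: algebraic multiplicity = 4, geometric multiplicity = 2

Determining the block sizes for each eigenvalue:
  λ = 1: with am = 4 and gm = 2, the partition is not yet determined (e.g. several partitions of 4 into 2 parts exist). Let N = A − (1)·I. Computing rank(N^1) = 2, rank(N^2) = 1, rank(N^3) = 0; the number of blocks of size ≥ j is rank(N^{j−1}) − rank(N^j), giving [2, 1, 1]. So we have 1 block(s) of size 3, 1 block(s) of size 1 → block sizes [3, 1]

Assembling the blocks gives a Jordan form
J =
  [1, 1, 0, 0]
  [0, 1, 1, 0]
  [0, 0, 1, 0]
  [0, 0, 0, 1]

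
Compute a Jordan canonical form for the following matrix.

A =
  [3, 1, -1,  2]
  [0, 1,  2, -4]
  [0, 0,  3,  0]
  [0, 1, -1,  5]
J_2(3) ⊕ J_1(3) ⊕ J_1(3)

The characteristic polynomial is
  det(x·I − A) = x^4 - 12*x^3 + 54*x^2 - 108*x + 81 = (x - 3)^4

Eigenvalues and multiplicities (the geometric multiplicity of λ is n − rank(A − λI), which equals the number of Jordan blocks for λ):
  λ = 3: algebraic multiplicity = 4, geometric multiplicity = 3

Determining the block sizes for each eigenvalue:
  λ = 3: 3 blocks summing to 4 forces exactly one block of size 2 and the rest size 1 → block sizes [2, 1, 1]

Assembling the blocks gives a Jordan form
J =
  [3, 1, 0, 0]
  [0, 3, 0, 0]
  [0, 0, 3, 0]
  [0, 0, 0, 3]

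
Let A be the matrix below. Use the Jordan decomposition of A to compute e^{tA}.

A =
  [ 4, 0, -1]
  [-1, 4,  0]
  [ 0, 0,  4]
e^{tA} =
  [exp(4*t), 0, -t*exp(4*t)]
  [-t*exp(4*t), exp(4*t), t^2*exp(4*t)/2]
  [0, 0, exp(4*t)]

Strategy: write A = P · J · P⁻¹ where J is a Jordan canonical form, so e^{tA} = P · e^{tJ} · P⁻¹, and e^{tJ} can be computed block-by-block.

A has Jordan form
J =
  [4, 1, 0]
  [0, 4, 1]
  [0, 0, 4]
(up to reordering of blocks).

Per-block formulas:
  For a 3×3 Jordan block J_3(4): exp(t · J_3(4)) = e^(4t)·(I + t·N + (t^2/2)·N^2), where N is the 3×3 nilpotent shift.

After assembling e^{tJ} and conjugating by P, we get:

e^{tA} =
  [exp(4*t), 0, -t*exp(4*t)]
  [-t*exp(4*t), exp(4*t), t^2*exp(4*t)/2]
  [0, 0, exp(4*t)]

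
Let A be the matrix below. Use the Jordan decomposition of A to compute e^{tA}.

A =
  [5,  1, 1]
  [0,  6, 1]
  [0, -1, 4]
e^{tA} =
  [exp(5*t), t*exp(5*t), t*exp(5*t)]
  [0, t*exp(5*t) + exp(5*t), t*exp(5*t)]
  [0, -t*exp(5*t), -t*exp(5*t) + exp(5*t)]

Strategy: write A = P · J · P⁻¹ where J is a Jordan canonical form, so e^{tA} = P · e^{tJ} · P⁻¹, and e^{tJ} can be computed block-by-block.

A has Jordan form
J =
  [5, 1, 0]
  [0, 5, 0]
  [0, 0, 5]
(up to reordering of blocks).

Per-block formulas:
  For a 1×1 block at λ = 5: exp(t · [5]) = [e^(5t)].
  For a 2×2 Jordan block J_2(5): exp(t · J_2(5)) = e^(5t)·(I + t·N), where N is the 2×2 nilpotent shift.

After assembling e^{tJ} and conjugating by P, we get:

e^{tA} =
  [exp(5*t), t*exp(5*t), t*exp(5*t)]
  [0, t*exp(5*t) + exp(5*t), t*exp(5*t)]
  [0, -t*exp(5*t), -t*exp(5*t) + exp(5*t)]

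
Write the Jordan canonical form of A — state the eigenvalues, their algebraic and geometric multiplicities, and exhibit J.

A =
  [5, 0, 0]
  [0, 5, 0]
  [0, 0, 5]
J_1(5) ⊕ J_1(5) ⊕ J_1(5)

The characteristic polynomial is
  det(x·I − A) = x^3 - 15*x^2 + 75*x - 125 = (x - 5)^3

Eigenvalues and multiplicities (the geometric multiplicity of λ is n − rank(A − λI), which equals the number of Jordan blocks for λ):
  λ = 5: algebraic multiplicity = 3, geometric multiplicity = 3

Determining the block sizes for each eigenvalue:
  λ = 5: gm = am = 3, so every block has size 1 → block sizes [1, 1, 1]

Assembling the blocks gives a Jordan form
J =
  [5, 0, 0]
  [0, 5, 0]
  [0, 0, 5]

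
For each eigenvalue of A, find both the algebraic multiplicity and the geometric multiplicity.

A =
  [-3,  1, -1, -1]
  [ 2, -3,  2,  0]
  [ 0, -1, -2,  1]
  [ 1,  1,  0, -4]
λ = -3: alg = 4, geom = 2

Step 1 — factor the characteristic polynomial to read off the algebraic multiplicities:
  χ_A(x) = (x + 3)^4

Step 2 — compute geometric multiplicities via the rank-nullity identity g(λ) = n − rank(A − λI):
  rank(A − (-3)·I) = 2, so dim ker(A − (-3)·I) = n − 2 = 2

Summary:
  λ = -3: algebraic multiplicity = 4, geometric multiplicity = 2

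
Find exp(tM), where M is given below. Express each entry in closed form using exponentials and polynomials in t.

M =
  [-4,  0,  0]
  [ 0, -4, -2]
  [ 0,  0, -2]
e^{tM} =
  [exp(-4*t), 0, 0]
  [0, exp(-4*t), -exp(-2*t) + exp(-4*t)]
  [0, 0, exp(-2*t)]

Strategy: write M = P · J · P⁻¹ where J is a Jordan canonical form, so e^{tM} = P · e^{tJ} · P⁻¹, and e^{tJ} can be computed block-by-block.

M has Jordan form
J =
  [-4,  0,  0]
  [ 0, -4,  0]
  [ 0,  0, -2]
(up to reordering of blocks).

Per-block formulas:
  For a 1×1 block at λ = -4: exp(t · [-4]) = [e^(-4t)].
  For a 1×1 block at λ = -2: exp(t · [-2]) = [e^(-2t)].

After assembling e^{tJ} and conjugating by P, we get:

e^{tM} =
  [exp(-4*t), 0, 0]
  [0, exp(-4*t), -exp(-2*t) + exp(-4*t)]
  [0, 0, exp(-2*t)]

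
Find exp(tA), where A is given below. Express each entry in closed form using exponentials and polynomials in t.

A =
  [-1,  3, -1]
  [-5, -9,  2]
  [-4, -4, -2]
e^{tA} =
  [-t^2*exp(-4*t) + 3*t*exp(-4*t) + exp(-4*t), -t^2*exp(-4*t) + 3*t*exp(-4*t), t^2*exp(-4*t)/2 - t*exp(-4*t)]
  [t^2*exp(-4*t) - 5*t*exp(-4*t), t^2*exp(-4*t) - 5*t*exp(-4*t) + exp(-4*t), -t^2*exp(-4*t)/2 + 2*t*exp(-4*t)]
  [-4*t*exp(-4*t), -4*t*exp(-4*t), 2*t*exp(-4*t) + exp(-4*t)]

Strategy: write A = P · J · P⁻¹ where J is a Jordan canonical form, so e^{tA} = P · e^{tJ} · P⁻¹, and e^{tJ} can be computed block-by-block.

A has Jordan form
J =
  [-4,  1,  0]
  [ 0, -4,  1]
  [ 0,  0, -4]
(up to reordering of blocks).

Per-block formulas:
  For a 3×3 Jordan block J_3(-4): exp(t · J_3(-4)) = e^(-4t)·(I + t·N + (t^2/2)·N^2), where N is the 3×3 nilpotent shift.

After assembling e^{tJ} and conjugating by P, we get:

e^{tA} =
  [-t^2*exp(-4*t) + 3*t*exp(-4*t) + exp(-4*t), -t^2*exp(-4*t) + 3*t*exp(-4*t), t^2*exp(-4*t)/2 - t*exp(-4*t)]
  [t^2*exp(-4*t) - 5*t*exp(-4*t), t^2*exp(-4*t) - 5*t*exp(-4*t) + exp(-4*t), -t^2*exp(-4*t)/2 + 2*t*exp(-4*t)]
  [-4*t*exp(-4*t), -4*t*exp(-4*t), 2*t*exp(-4*t) + exp(-4*t)]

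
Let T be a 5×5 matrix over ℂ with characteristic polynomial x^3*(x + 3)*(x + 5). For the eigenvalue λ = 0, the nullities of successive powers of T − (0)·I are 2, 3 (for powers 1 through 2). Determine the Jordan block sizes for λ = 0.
Block sizes for λ = 0: [2, 1]

From the dimensions of kernels of powers, the number of Jordan blocks of size at least j is d_j − d_{j−1} where d_j = dim ker(N^j) (with d_0 = 0). Computing the differences gives [2, 1].
The number of blocks of size exactly k is (#blocks of size ≥ k) − (#blocks of size ≥ k + 1), so the partition is: 1 block(s) of size 1, 1 block(s) of size 2.
In nonincreasing order the block sizes are [2, 1].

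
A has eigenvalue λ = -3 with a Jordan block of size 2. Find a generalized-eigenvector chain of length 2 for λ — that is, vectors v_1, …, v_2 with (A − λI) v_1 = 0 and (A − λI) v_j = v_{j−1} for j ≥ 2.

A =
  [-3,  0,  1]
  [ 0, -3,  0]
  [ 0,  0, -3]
A Jordan chain for λ = -3 of length 2:
v_1 = (1, 0, 0)ᵀ
v_2 = (0, 0, 1)ᵀ

Let N = A − (-3)·I. We want v_2 with N^2 v_2 = 0 but N^1 v_2 ≠ 0; then v_{j-1} := N · v_j for j = 2, …, 2.

Pick v_2 = (0, 0, 1)ᵀ.
Then v_1 = N · v_2 = (1, 0, 0)ᵀ.

Sanity check: (A − (-3)·I) v_1 = (0, 0, 0)ᵀ = 0. ✓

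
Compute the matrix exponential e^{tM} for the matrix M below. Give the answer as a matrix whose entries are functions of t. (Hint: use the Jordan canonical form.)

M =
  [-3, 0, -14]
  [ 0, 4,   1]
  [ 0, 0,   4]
e^{tM} =
  [exp(-3*t), 0, -2*exp(4*t) + 2*exp(-3*t)]
  [0, exp(4*t), t*exp(4*t)]
  [0, 0, exp(4*t)]

Strategy: write M = P · J · P⁻¹ where J is a Jordan canonical form, so e^{tM} = P · e^{tJ} · P⁻¹, and e^{tJ} can be computed block-by-block.

M has Jordan form
J =
  [-3, 0, 0]
  [ 0, 4, 1]
  [ 0, 0, 4]
(up to reordering of blocks).

Per-block formulas:
  For a 2×2 Jordan block J_2(4): exp(t · J_2(4)) = e^(4t)·(I + t·N), where N is the 2×2 nilpotent shift.
  For a 1×1 block at λ = -3: exp(t · [-3]) = [e^(-3t)].

After assembling e^{tJ} and conjugating by P, we get:

e^{tM} =
  [exp(-3*t), 0, -2*exp(4*t) + 2*exp(-3*t)]
  [0, exp(4*t), t*exp(4*t)]
  [0, 0, exp(4*t)]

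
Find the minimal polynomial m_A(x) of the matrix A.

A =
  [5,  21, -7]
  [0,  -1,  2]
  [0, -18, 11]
x^2 - 10*x + 25

The characteristic polynomial is χ_A(x) = (x - 5)^3, so the eigenvalues are known. The minimal polynomial is
  m_A(x) = Π_λ (x − λ)^{k_λ}
where k_λ is the size of the *largest* Jordan block for λ (equivalently, the smallest k with (A − λI)^k v = 0 for every generalised eigenvector v of λ).

  λ = 5: largest Jordan block has size 2, contributing (x − 5)^2

So m_A(x) = (x - 5)^2 = x^2 - 10*x + 25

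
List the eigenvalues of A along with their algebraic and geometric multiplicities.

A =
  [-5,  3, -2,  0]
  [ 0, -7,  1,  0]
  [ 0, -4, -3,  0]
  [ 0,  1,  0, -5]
λ = -5: alg = 4, geom = 2

Step 1 — factor the characteristic polynomial to read off the algebraic multiplicities:
  χ_A(x) = (x + 5)^4

Step 2 — compute geometric multiplicities via the rank-nullity identity g(λ) = n − rank(A − λI):
  rank(A − (-5)·I) = 2, so dim ker(A − (-5)·I) = n − 2 = 2

Summary:
  λ = -5: algebraic multiplicity = 4, geometric multiplicity = 2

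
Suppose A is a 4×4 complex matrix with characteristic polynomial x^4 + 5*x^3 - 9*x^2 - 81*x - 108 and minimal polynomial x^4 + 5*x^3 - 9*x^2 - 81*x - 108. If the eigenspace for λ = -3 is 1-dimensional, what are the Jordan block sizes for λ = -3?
Block sizes for λ = -3: [3]

Step 1 — from the characteristic polynomial, algebraic multiplicity of λ = -3 is 3. From dim ker(A − (-3)·I) = 1, there are exactly 1 Jordan blocks for λ = -3.
Step 2 — from the minimal polynomial, the factor (x + 3)^3 tells us the largest block for λ = -3 has size 3.
Step 3 — with total size 3, 1 blocks, and largest block 3, the block sizes (in nonincreasing order) are [3].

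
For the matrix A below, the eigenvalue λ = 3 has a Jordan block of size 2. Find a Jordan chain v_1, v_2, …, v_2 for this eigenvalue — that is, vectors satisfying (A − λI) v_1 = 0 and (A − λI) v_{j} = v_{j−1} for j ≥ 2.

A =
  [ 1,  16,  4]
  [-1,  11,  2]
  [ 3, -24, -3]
A Jordan chain for λ = 3 of length 2:
v_1 = (-2, -1, 3)ᵀ
v_2 = (1, 0, 0)ᵀ

Let N = A − (3)·I. We want v_2 with N^2 v_2 = 0 but N^1 v_2 ≠ 0; then v_{j-1} := N · v_j for j = 2, …, 2.

Pick v_2 = (1, 0, 0)ᵀ.
Then v_1 = N · v_2 = (-2, -1, 3)ᵀ.

Sanity check: (A − (3)·I) v_1 = (0, 0, 0)ᵀ = 0. ✓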